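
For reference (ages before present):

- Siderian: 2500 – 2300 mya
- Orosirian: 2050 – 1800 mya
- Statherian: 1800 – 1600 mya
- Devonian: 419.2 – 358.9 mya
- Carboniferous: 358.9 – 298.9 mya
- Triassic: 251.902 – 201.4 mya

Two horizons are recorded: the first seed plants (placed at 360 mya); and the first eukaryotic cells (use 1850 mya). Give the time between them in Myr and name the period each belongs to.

Elapsed time: 1850 − 360 = 1490 Myr.
360 Ma lies within 419.2–358.9 Ma: Devonian.
1850 Ma lies within 2050–1800 Ma: Orosirian.

1490 million years apart; the first in the Devonian, the second in the Orosirian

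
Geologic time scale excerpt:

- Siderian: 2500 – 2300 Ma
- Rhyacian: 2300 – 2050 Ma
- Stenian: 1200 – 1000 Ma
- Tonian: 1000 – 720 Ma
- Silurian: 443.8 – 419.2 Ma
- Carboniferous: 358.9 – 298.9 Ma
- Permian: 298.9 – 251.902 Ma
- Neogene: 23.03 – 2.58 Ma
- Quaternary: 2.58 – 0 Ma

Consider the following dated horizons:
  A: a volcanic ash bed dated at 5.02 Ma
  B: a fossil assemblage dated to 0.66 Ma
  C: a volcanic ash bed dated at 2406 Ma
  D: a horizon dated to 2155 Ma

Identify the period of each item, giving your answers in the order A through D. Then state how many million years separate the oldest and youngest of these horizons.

Match each age against the start–end ranges in the excerpt: A = 5.02 Ma → Neogene (23.03–2.58); B = 0.66 Ma → Quaternary (2.58–0); C = 2406 Ma → Siderian (2500–2300); D = 2155 Ma → Rhyacian (2300–2050).
The largest age is 2406 Ma and the smallest is 0.66 Ma; their difference is 2405.34 Myr.

A — Neogene; B — Quaternary; C — Siderian; D — Rhyacian; span 2405.34 million years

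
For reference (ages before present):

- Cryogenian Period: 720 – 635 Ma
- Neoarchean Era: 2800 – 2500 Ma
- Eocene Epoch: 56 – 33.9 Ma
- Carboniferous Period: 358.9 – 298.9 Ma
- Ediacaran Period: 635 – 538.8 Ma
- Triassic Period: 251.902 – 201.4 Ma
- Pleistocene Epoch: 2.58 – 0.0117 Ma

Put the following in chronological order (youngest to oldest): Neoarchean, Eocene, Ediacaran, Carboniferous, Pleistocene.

Sorting by start age (ascending Ma, since larger Ma = older): Pleistocene start 2.58, Eocene start 56, Carboniferous start 358.9, Ediacaran start 635, Neoarchean start 2800.

Pleistocene, Eocene, Carboniferous, Ediacaran, Neoarchean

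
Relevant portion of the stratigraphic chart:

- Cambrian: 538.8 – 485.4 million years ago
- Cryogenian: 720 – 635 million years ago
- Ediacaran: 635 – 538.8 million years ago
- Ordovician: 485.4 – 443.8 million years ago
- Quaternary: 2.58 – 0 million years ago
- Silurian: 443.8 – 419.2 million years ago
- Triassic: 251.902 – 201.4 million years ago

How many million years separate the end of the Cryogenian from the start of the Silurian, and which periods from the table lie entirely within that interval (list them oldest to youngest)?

The Cryogenian closes at 635 Ma and the Silurian opens at 443.8 Ma, so the interval is 635 − 443.8 = 191.2 Myr.
A period fits inside if it starts at or after 635 Ma and ends at or before 443.8 Ma; oldest first that gives Ediacaran, Cambrian, Ordovician.

191.2 million years; Ediacaran, Cambrian, Ordovician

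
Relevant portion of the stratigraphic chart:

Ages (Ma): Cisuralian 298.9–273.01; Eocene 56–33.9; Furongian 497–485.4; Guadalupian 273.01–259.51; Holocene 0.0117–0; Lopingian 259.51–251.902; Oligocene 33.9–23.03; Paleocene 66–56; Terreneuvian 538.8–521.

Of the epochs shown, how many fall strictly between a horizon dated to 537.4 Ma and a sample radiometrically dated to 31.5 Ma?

The older date is 537.4 Ma and the younger is 31.5 Ma.
Epochs with start < 537.4 and end > 31.5 Ma: Furongian (497–485.4), Cisuralian (298.9–273.01), Guadalupian (273.01–259.51), Lopingian (259.51–251.902), Paleocene (66–56), Eocene (56–33.9).
That is 6 complete epochs.

6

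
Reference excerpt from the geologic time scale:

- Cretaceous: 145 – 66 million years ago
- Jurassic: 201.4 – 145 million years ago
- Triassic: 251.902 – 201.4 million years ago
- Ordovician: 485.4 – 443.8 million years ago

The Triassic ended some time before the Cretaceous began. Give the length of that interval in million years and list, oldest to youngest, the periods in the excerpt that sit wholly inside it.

56.4 million years; Jurassic

End of Triassic = 201.4 Ma; start of Cretaceous = 145 Ma.
Gap = 201.4 − 145 = 56.4 Myr.
Periods wholly inside 201.4–145 Ma: Jurassic (201.4–145).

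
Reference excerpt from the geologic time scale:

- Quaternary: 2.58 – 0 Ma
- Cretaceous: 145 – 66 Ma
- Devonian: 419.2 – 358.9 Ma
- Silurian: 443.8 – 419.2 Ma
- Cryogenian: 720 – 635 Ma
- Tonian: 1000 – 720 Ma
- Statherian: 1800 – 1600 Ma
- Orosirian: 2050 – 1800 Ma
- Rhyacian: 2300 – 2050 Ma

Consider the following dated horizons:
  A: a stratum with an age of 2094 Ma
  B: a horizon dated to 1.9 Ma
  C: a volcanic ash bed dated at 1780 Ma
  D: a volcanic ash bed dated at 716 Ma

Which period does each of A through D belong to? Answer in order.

A — Rhyacian; B — Quaternary; C — Statherian; D — Cryogenian

A: 2094 Ma lies in 2300–2050 Ma, so Rhyacian.
B: 1.9 Ma lies in 2.58–0 Ma, so Quaternary.
C: 1780 Ma lies in 1800–1600 Ma, so Statherian.
D: 716 Ma lies in 720–635 Ma, so Cryogenian.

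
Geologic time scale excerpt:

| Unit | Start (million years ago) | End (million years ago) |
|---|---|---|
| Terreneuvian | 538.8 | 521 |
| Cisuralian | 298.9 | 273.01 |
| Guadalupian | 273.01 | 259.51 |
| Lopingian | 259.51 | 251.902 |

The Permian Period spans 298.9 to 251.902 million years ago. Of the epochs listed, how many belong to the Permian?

Epochs inside 298.9–251.902 Ma: Cisuralian, Guadalupian, Lopingian — 3 in total.

3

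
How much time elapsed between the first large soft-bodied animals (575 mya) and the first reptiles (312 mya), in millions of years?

263 million years

575 − 312 = 263 million years.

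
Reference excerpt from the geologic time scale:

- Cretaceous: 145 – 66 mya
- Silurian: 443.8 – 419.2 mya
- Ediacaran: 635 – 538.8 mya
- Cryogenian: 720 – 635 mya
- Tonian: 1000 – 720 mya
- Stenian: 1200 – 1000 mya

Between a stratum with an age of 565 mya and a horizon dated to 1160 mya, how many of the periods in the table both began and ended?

2

The older date is 1160 Ma and the younger is 565 Ma.
Periods with start < 1160 and end > 565 Ma: Tonian (1000–720), Cryogenian (720–635).
That is 2 complete periods.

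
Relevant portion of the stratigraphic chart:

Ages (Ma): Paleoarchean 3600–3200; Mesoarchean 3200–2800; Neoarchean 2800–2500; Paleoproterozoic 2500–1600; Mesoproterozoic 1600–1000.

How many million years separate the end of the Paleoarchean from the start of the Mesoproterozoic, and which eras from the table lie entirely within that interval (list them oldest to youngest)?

1600 million years; Mesoarchean, Neoarchean, Paleoproterozoic

End of Paleoarchean = 3200 Ma; start of Mesoproterozoic = 1600 Ma.
Gap = 3200 − 1600 = 1600 Myr.
Eras wholly inside 3200–1600 Ma: Mesoarchean (3200–2800), Neoarchean (2800–2500), Paleoproterozoic (2500–1600).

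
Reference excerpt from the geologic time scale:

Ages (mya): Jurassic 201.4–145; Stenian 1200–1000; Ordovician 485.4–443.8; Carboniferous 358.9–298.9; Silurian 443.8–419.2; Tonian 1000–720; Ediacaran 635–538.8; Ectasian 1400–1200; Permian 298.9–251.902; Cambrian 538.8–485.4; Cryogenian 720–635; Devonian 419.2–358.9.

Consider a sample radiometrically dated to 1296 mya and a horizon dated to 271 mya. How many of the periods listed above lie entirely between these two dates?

9

1296 Ma sits inside the Ectasian (1400–1200) and 271 Ma inside the Permian (298.9–251.902); neither of those is wholly between the two dates.
The listed periods lying completely between them are Stenian, Tonian, Cryogenian, Ediacaran, Cambrian, Ordovician, Silurian, Devonian, Carboniferous — 9 in all.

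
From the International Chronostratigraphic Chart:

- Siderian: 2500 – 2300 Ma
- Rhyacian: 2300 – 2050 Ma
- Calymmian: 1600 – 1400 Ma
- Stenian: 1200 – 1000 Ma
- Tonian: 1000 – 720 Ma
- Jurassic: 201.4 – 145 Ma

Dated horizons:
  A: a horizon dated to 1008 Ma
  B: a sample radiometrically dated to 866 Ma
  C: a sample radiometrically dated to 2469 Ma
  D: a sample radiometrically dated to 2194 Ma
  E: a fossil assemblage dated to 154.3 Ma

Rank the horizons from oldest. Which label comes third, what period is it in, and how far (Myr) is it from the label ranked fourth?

Larger Ma means older, so oldest first: C 2469 > D 2194 > A 1008 > B 866 > E 154.3.
Counting 3 along gives A (1008 Ma); the excerpt puts that inside the Stenian, 1200–1000 Ma.
Next in line is B (866 Ma), and 1008 − 866 = 142 Myr.

A, in the Stenian; 142 million years to B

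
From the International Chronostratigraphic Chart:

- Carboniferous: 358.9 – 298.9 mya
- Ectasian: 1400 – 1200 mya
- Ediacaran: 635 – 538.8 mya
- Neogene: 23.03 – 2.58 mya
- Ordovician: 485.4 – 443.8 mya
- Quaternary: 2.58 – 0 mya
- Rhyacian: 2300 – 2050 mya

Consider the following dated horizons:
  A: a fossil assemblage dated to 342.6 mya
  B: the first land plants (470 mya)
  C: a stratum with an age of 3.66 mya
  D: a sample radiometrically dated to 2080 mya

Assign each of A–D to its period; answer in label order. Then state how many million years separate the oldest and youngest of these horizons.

A: 342.6 Ma lies in 358.9–298.9 Ma, so Carboniferous.
B: 470 Ma lies in 485.4–443.8 Ma, so Ordovician.
C: 3.66 Ma lies in 23.03–2.58 Ma, so Neogene.
D: 2080 Ma lies in 2300–2050 Ma, so Rhyacian.
Oldest = 2080 Ma, youngest = 3.66 Ma → span 2076.34 Myr.

A — Carboniferous; B — Ordovician; C — Neogene; D — Rhyacian; span 2076.34 million years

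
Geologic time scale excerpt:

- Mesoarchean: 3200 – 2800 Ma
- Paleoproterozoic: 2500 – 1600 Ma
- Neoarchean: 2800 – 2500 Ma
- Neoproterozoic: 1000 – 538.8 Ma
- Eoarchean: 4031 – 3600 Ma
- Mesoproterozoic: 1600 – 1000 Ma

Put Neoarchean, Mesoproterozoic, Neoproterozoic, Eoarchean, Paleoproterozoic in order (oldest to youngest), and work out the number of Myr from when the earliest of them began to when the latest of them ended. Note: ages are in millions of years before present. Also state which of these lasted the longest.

From the excerpt: Neoarchean 2800–2500; Mesoproterozoic 1600–1000; Neoproterozoic 1000–538.8; Eoarchean 4031–3600; Paleoproterozoic 2500–1600 (Ma).
Larger Ma is earlier, so the oldest is Eoarchean and the youngest is Neoproterozoic; oldest to youngest: Eoarchean, Neoarchean, Paleoproterozoic, Mesoproterozoic, Neoproterozoic.
Oldest start 4031 minus youngest end 538.8 gives 3492.2 Myr overall.
Individual lengths (start − end): Mesoproterozoic 600; Eoarchean 431; Neoarchean 300; Neoproterozoic 461.2; Paleoproterozoic 900. The largest is Paleoproterozoic at 900 Myr.

Eoarchean → Neoarchean → Paleoproterozoic → Mesoproterozoic → Neoproterozoic; total span 3492.2 Myr; longest is Paleoproterozoic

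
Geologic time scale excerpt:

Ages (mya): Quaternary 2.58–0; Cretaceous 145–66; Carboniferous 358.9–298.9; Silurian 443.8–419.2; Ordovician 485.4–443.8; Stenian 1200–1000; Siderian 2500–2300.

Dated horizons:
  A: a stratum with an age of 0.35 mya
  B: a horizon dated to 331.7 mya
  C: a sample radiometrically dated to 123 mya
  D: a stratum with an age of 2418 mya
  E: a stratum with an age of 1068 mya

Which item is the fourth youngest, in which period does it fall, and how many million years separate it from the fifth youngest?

Sorted youngest-first by Ma: A (0.35), C (123), B (331.7), E (1068), D (2418).
The fourth youngest is E at 1068 Ma, which lies in 1200–1000 Ma: the Stenian.
The fifth youngest is D at 2418 Ma; separation = |1068 − 2418| = 1350 Myr.

E, in the Stenian; 1350 million years to D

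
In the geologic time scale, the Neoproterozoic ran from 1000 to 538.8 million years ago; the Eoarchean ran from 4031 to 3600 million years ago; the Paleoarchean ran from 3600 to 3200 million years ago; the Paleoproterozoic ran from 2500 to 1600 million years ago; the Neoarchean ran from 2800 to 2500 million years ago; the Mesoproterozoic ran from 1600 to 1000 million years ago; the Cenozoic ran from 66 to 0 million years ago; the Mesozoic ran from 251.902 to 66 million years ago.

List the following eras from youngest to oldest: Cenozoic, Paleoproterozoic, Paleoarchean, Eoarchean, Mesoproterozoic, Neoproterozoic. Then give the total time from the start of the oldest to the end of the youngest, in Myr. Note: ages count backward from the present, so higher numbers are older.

Start ages (Ma): Eoarchean 4031, Paleoarchean 3600, Paleoproterozoic 2500, Mesoproterozoic 1600, Neoproterozoic 1000, Cenozoic 66.
Ordered youngest to oldest: Cenozoic, Neoproterozoic, Mesoproterozoic, Paleoproterozoic, Paleoarchean, Eoarchean.
Span = 4031 − 0 = 4031 Myr.

Cenozoic, Neoproterozoic, Mesoproterozoic, Paleoproterozoic, Paleoarchean, Eoarchean; total span 4031 Myr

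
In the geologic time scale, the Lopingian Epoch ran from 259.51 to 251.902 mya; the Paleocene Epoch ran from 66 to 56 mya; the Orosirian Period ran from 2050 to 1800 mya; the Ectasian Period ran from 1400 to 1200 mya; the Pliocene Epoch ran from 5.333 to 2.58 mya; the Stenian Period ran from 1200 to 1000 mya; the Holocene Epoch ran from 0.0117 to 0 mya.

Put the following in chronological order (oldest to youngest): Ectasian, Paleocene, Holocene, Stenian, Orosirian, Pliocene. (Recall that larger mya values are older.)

Read off each span (Ma): Ectasian 1400–1200; Paleocene 66–56; Holocene 0.0117–0; Stenian 1200–1000; Orosirian 2050–1800; Pliocene 5.333–2.58.
Larger Ma is older, so oldest→youngest is Orosirian, Ectasian, Stenian, Paleocene, Pliocene, Holocene.

Orosirian, then Ectasian, then Stenian, then Paleocene, then Pliocene, then Holocene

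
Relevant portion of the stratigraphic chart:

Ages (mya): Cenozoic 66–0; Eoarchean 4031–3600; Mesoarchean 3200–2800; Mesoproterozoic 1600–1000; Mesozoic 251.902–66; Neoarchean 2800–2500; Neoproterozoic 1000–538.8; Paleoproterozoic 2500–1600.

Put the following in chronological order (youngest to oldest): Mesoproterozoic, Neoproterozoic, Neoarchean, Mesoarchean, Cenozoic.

Cenozoic, Neoproterozoic, Mesoproterozoic, Neoarchean, Mesoarchean

Read off each span (Ma): Mesoproterozoic 1600–1000; Neoproterozoic 1000–538.8; Neoarchean 2800–2500; Mesoarchean 3200–2800; Cenozoic 66–0.
Larger Ma is older, so oldest→youngest is Mesoarchean, Neoarchean, Mesoproterozoic, Neoproterozoic, Cenozoic; reverse it for youngest→oldest.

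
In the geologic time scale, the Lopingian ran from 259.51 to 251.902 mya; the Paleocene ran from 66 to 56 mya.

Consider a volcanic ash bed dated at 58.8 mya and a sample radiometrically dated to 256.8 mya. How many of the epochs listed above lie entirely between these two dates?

0

The older date is 256.8 Ma and the younger is 58.8 Ma.
No epoch both begins after 256.8 Ma and ends before 58.8 Ma, so the count is 0.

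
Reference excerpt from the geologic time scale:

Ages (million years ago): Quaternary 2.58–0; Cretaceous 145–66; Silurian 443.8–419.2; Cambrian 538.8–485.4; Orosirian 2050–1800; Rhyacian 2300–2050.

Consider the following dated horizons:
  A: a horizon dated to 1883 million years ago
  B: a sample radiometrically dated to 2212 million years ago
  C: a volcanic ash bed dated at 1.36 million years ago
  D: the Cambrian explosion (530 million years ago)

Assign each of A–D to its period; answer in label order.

A — Orosirian; B — Rhyacian; C — Quaternary; D — Cambrian

A: 1883 Ma lies in 2050–1800 Ma, so Orosirian.
B: 2212 Ma lies in 2300–2050 Ma, so Rhyacian.
C: 1.36 Ma lies in 2.58–0 Ma, so Quaternary.
D: 530 Ma lies in 538.8–485.4 Ma, so Cambrian.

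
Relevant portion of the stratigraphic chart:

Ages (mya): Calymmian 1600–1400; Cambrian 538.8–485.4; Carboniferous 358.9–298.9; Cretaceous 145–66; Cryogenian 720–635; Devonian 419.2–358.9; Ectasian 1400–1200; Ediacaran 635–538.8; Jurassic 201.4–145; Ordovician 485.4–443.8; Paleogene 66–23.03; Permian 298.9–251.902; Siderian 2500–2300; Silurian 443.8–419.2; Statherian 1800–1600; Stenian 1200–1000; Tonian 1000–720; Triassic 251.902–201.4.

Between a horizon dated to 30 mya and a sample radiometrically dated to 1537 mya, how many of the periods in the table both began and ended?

14

1537 Ma sits inside the Calymmian (1600–1400) and 30 Ma inside the Paleogene (66–23.03); neither of those is wholly between the two dates.
The listed periods lying completely between them are Ectasian, Stenian, Tonian, Cryogenian, Ediacaran, Cambrian, Ordovician, Silurian, Devonian, Carboniferous, Permian, Triassic, Jurassic, Cretaceous — 14 in all.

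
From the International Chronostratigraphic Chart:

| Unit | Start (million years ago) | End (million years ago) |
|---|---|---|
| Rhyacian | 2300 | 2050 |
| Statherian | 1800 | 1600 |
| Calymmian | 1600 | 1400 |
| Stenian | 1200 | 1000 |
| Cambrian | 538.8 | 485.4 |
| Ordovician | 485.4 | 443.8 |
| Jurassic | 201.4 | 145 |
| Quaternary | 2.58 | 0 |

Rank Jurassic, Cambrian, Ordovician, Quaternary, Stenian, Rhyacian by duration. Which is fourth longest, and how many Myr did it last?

Start − end for each: Jurassic 201.4 − 145 = 56.4; Cambrian 538.8 − 485.4 = 53.4; Ordovician 485.4 − 443.8 = 41.6; Quaternary 2.58 − 0 = 2.58; Stenian 1200 − 1000 = 200; Rhyacian 2300 − 2050 = 250.
Ranking these from longest: Rhyacian > Stenian > Jurassic > Cambrian > Ordovician > Quaternary.
Position 4 in that ranking is Cambrian, which lasted 53.4 Myr.

Cambrian, 53.4 million years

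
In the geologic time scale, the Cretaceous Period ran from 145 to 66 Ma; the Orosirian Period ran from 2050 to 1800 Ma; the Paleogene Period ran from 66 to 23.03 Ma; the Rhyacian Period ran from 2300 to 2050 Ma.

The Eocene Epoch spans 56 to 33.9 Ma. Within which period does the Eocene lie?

Paleogene

The Eocene (56–33.9 Ma) lies entirely within 66–23.03 Ma, the Paleogene Period.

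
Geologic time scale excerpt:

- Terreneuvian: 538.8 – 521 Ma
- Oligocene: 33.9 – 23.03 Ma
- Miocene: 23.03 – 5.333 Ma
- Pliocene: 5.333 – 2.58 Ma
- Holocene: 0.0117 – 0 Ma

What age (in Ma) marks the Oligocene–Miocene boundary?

The Oligocene ends and the Miocene begins at 23.03 Ma.

23.03 Ma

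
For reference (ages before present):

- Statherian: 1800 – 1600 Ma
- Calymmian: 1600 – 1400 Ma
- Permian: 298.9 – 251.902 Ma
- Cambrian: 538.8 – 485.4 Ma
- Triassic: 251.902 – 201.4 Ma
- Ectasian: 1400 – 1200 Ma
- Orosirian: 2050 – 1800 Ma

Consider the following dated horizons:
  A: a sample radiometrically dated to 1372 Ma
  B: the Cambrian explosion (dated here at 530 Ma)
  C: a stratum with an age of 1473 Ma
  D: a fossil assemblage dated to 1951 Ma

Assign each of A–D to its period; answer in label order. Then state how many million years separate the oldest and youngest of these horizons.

A — Ectasian; B — Cambrian; C — Calymmian; D — Orosirian; span 1421 million years

Match each age against the start–end ranges in the excerpt: A = 1372 Ma → Ectasian (1400–1200); B = 530 Ma → Cambrian (538.8–485.4); C = 1473 Ma → Calymmian (1600–1400); D = 1951 Ma → Orosirian (2050–1800).
The largest age is 1951 Ma and the smallest is 530 Ma; their difference is 1421 Myr.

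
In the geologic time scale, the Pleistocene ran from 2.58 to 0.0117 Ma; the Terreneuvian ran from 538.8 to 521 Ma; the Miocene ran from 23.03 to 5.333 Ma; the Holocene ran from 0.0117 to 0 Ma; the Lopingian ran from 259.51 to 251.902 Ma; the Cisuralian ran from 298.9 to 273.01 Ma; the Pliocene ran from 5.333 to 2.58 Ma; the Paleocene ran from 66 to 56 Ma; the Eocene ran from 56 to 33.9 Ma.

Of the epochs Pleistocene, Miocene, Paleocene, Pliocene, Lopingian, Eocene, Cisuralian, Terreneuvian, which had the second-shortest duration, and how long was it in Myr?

Start − end for each: Pleistocene 2.58 − 0.0117 = 2.5683; Miocene 23.03 − 5.333 = 17.697; Paleocene 66 − 56 = 10; Pliocene 5.333 − 2.58 = 2.753; Lopingian 259.51 − 251.902 = 7.608; Eocene 56 − 33.9 = 22.1; Cisuralian 298.9 − 273.01 = 25.89; Terreneuvian 538.8 − 521 = 17.8.
Ranking these from shortest: Pleistocene < Pliocene < Lopingian < Paleocene < Miocene < Terreneuvian < Eocene < Cisuralian.
Position 2 in that ranking is Pliocene, which lasted 2.753 Myr.

Pliocene, 2.753 million years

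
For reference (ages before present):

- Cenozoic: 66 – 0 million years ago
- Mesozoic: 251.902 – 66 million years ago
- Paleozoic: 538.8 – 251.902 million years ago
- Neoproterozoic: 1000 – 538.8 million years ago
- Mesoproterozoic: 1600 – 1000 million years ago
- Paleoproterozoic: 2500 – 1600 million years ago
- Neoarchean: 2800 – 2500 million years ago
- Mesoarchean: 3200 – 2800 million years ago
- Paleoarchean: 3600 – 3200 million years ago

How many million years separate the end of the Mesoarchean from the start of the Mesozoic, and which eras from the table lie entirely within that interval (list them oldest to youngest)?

End of Mesoarchean = 2800 Ma; start of Mesozoic = 251.902 Ma.
Gap = 2800 − 251.902 = 2548.098 Myr.
Eras wholly inside 2800–251.902 Ma: Neoarchean (2800–2500), Paleoproterozoic (2500–1600), Mesoproterozoic (1600–1000), Neoproterozoic (1000–538.8), Paleozoic (538.8–251.902).

2548.098 million years; Neoarchean, Paleoproterozoic, Mesoproterozoic, Neoproterozoic, Paleozoic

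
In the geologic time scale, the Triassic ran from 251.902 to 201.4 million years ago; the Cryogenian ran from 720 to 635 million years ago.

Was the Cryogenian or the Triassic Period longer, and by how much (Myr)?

Cryogenian, by 34.498 million years

Cryogenian: 720 − 635 = 85 Myr.
Triassic: 251.902 − 201.4 = 50.502 Myr.
Difference: 85 − 50.502 = 34.498 Myr, so the Cryogenian was longer.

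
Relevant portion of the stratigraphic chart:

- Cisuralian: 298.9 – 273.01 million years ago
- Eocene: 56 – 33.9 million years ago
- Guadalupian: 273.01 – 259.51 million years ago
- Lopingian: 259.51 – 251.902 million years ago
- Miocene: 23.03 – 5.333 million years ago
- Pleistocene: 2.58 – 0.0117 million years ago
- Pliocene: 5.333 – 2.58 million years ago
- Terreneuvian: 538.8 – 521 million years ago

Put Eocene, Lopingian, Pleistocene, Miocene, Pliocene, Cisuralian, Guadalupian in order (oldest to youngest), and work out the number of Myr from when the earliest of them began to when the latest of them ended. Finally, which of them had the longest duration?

From the excerpt: Eocene 56–33.9; Lopingian 259.51–251.902; Pleistocene 2.58–0.0117; Miocene 23.03–5.333; Pliocene 5.333–2.58; Cisuralian 298.9–273.01; Guadalupian 273.01–259.51 (Ma).
Larger Ma is earlier, so the oldest is Cisuralian and the youngest is Pleistocene; oldest to youngest: Cisuralian, Guadalupian, Lopingian, Eocene, Miocene, Pliocene, Pleistocene.
Oldest start 298.9 minus youngest end 0.0117 gives 298.8883 Myr overall.
Individual lengths (start − end): Miocene 17.697; Guadalupian 13.5; Pliocene 2.753; Pleistocene 2.5683; Eocene 22.1; Lopingian 7.608; Cisuralian 25.89. The largest is Cisuralian at 25.89 Myr.

Cisuralian → Guadalupian → Lopingian → Eocene → Miocene → Pliocene → Pleistocene; total span 298.8883 Myr; longest is Cisuralian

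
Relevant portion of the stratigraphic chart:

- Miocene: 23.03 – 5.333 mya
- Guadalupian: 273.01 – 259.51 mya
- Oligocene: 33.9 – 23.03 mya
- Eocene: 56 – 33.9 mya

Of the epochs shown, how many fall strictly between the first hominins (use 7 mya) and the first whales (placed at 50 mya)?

The older date is 50 Ma and the younger is 7 Ma.
Epochs with start < 50 and end > 7 Ma: Oligocene (33.9–23.03).
That is 1 complete epoch.

1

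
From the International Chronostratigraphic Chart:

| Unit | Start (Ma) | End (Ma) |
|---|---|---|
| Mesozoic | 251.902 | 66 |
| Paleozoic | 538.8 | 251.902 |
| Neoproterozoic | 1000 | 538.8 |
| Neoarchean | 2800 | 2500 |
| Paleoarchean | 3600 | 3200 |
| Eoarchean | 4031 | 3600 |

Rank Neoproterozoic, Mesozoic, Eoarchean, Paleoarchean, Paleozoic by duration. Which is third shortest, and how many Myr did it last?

Paleoarchean, 400 million years

Durations: Neoproterozoic 461.2; Mesozoic 185.902; Eoarchean 431; Paleoarchean 400; Paleozoic 286.898 Myr.
Sorted shortest-first: Mesozoic (185.902), Paleozoic (286.898), Paleoarchean (400), Eoarchean (431), Neoproterozoic (461.2).
The third shortest is Paleoarchean at 400 Myr.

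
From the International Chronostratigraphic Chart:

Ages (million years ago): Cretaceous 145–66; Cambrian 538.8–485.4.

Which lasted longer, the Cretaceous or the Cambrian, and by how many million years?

Cretaceous, by 25.6 million years

Cretaceous: 145 − 66 = 79 Myr.
Cambrian: 538.8 − 485.4 = 53.4 Myr.
Difference: 79 − 53.4 = 25.6 Myr, so the Cretaceous was longer.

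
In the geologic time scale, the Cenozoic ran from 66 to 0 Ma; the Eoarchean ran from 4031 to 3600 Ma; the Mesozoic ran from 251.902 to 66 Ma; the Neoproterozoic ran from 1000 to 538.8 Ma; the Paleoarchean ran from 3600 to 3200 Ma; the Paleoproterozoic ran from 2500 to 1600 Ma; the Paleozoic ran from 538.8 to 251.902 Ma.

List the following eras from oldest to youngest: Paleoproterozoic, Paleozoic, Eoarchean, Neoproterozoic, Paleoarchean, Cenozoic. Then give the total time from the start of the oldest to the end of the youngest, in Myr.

Eoarchean, Paleoarchean, Paleoproterozoic, Neoproterozoic, Paleozoic, Cenozoic; total span 4031 Myr

From the excerpt: Paleoproterozoic 2500–1600; Paleozoic 538.8–251.902; Eoarchean 4031–3600; Neoproterozoic 1000–538.8; Paleoarchean 3600–3200; Cenozoic 66–0 (Ma).
Larger Ma is earlier, so the oldest is Eoarchean and the youngest is Cenozoic; oldest to youngest: Eoarchean, Paleoarchean, Paleoproterozoic, Neoproterozoic, Paleozoic, Cenozoic.
Oldest start 4031 minus youngest end 0 gives 4031 Myr overall.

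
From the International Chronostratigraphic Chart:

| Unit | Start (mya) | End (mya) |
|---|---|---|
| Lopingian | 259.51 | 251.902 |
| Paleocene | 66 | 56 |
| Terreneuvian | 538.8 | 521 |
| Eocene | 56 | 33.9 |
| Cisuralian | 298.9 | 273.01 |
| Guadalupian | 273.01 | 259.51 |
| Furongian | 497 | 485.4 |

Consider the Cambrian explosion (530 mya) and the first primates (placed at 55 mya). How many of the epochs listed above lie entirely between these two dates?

530 Ma sits inside the Terreneuvian (538.8–521) and 55 Ma inside the Eocene (56–33.9); neither of those is wholly between the two dates.
The listed epochs lying completely between them are Furongian, Cisuralian, Guadalupian, Lopingian, Paleocene — 5 in all.

5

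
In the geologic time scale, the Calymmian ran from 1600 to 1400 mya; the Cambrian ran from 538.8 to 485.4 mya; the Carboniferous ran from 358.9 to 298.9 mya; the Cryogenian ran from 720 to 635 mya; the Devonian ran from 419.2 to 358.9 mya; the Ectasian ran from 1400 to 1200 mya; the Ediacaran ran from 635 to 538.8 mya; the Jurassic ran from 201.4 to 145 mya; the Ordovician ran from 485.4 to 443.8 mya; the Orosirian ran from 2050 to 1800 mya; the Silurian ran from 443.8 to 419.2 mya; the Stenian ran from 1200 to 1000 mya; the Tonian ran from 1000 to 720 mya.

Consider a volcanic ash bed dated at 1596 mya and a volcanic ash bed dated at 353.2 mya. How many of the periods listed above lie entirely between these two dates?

1596 Ma sits inside the Calymmian (1600–1400) and 353.2 Ma inside the Carboniferous (358.9–298.9); neither of those is wholly between the two dates.
The listed periods lying completely between them are Ectasian, Stenian, Tonian, Cryogenian, Ediacaran, Cambrian, Ordovician, Silurian, Devonian — 9 in all.

9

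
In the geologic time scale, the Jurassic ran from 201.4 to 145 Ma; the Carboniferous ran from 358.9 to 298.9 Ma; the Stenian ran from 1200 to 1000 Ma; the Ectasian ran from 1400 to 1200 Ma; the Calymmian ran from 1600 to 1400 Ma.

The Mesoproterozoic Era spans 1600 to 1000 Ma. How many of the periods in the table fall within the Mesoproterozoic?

3

Periods inside 1600–1000 Ma: Calymmian, Ectasian, Stenian — 3 in total.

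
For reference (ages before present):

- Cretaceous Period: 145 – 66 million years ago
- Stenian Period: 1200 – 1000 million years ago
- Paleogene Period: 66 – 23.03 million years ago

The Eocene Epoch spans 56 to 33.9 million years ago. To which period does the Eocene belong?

The Eocene (56–33.9 Ma) lies entirely within 66–23.03 Ma, the Paleogene Period.

Paleogene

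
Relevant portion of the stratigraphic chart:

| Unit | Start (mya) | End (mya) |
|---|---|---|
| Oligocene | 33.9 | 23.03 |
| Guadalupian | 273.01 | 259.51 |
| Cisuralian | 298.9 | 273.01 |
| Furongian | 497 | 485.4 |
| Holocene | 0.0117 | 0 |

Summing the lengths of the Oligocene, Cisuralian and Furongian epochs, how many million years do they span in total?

48.36 million years

Duration is start − end for each: (33.9 − 23.03) + (298.9 − 273.01) + (497 − 485.4).
That is 10.87 + 25.89 + 11.6, which totals 48.36 million years.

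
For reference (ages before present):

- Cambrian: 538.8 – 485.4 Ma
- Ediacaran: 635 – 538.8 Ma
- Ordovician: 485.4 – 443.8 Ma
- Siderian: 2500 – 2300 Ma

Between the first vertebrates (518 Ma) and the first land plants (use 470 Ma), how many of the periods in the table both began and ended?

The older date is 518 Ma and the younger is 470 Ma.
No period both begins after 518 Ma and ends before 470 Ma, so the count is 0.

0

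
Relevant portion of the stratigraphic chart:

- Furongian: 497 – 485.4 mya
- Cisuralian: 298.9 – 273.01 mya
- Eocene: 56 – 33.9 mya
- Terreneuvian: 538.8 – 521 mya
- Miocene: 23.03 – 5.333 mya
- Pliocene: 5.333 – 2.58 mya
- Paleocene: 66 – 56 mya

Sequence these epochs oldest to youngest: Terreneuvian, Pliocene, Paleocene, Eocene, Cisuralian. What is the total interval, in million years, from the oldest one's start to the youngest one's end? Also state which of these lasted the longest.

Start ages (Ma): Terreneuvian 538.8, Cisuralian 298.9, Paleocene 66, Eocene 56, Pliocene 5.333.
Ordered oldest to youngest: Terreneuvian, Cisuralian, Paleocene, Eocene, Pliocene.
Span = 538.8 − 2.58 = 536.22 Myr.
Durations: Paleocene 10, Pliocene 2.753, Eocene 22.1, Terreneuvian 17.8, Cisuralian 25.89 → longest is Cisuralian (25.89 Myr).

Terreneuvian → Cisuralian → Paleocene → Eocene → Pliocene; total span 536.22 Myr; longest is Cisuralian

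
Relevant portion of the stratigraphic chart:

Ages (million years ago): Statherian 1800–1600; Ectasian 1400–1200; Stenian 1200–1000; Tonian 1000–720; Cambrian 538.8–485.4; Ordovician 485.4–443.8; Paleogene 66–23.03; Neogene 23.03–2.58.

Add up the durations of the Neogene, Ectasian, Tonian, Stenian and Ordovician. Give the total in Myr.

Duration is start − end for each: (23.03 − 2.58) + (1400 − 1200) + (1000 − 720) + (1200 − 1000) + (485.4 − 443.8).
That is 20.45 + 200 + 280 + 200 + 41.6, which totals 742.05 million years.

742.05 million years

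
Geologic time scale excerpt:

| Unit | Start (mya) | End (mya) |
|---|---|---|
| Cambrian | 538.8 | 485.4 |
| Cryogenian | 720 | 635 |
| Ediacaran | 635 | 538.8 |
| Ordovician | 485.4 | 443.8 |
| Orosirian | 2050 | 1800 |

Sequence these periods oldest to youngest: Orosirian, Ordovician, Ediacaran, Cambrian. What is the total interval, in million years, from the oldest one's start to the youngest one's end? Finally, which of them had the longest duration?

Orosirian, Ediacaran, Cambrian, Ordovician; total span 1606.2 Myr; longest is Orosirian

Start ages (Ma): Orosirian 2050, Ediacaran 635, Cambrian 538.8, Ordovician 485.4.
Ordered oldest to youngest: Orosirian, Ediacaran, Cambrian, Ordovician.
Span = 2050 − 443.8 = 1606.2 Myr.
Durations: Ordovician 41.6, Ediacaran 96.2, Orosirian 250, Cambrian 53.4 → longest is Orosirian (250 Myr).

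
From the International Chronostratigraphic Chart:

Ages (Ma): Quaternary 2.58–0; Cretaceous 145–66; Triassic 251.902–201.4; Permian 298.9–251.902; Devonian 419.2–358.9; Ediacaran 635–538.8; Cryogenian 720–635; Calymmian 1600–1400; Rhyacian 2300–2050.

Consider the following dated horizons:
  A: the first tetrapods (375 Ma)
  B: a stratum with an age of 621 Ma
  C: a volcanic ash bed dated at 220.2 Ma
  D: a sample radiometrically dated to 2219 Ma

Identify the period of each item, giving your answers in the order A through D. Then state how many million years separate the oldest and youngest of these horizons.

Match each age against the start–end ranges in the excerpt: A = 375 Ma → Devonian (419.2–358.9); B = 621 Ma → Ediacaran (635–538.8); C = 220.2 Ma → Triassic (251.902–201.4); D = 2219 Ma → Rhyacian (2300–2050).
The largest age is 2219 Ma and the smallest is 220.2 Ma; their difference is 1998.8 Myr.

A — Devonian; B — Ediacaran; C — Triassic; D — Rhyacian; span 1998.8 million years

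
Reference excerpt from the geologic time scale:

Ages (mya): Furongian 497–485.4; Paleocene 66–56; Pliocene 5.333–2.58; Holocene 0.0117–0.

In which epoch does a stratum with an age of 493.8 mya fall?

Furongian

493.8 Ma lies between 497 and 485.4 Ma, so it falls in the Furongian.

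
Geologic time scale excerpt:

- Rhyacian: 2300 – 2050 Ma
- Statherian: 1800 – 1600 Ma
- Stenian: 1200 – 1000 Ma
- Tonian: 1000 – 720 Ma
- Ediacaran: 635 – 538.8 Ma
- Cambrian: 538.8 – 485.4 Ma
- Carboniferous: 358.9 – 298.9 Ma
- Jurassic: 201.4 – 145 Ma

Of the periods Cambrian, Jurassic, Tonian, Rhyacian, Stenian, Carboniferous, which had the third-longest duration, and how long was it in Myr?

Start − end for each: Cambrian 538.8 − 485.4 = 53.4; Jurassic 201.4 − 145 = 56.4; Tonian 1000 − 720 = 280; Rhyacian 2300 − 2050 = 250; Stenian 1200 − 1000 = 200; Carboniferous 358.9 − 298.9 = 60.
Ranking these from longest: Tonian > Rhyacian > Stenian > Carboniferous > Jurassic > Cambrian.
Position 3 in that ranking is Stenian, which lasted 200 Myr.

Stenian, 200 million years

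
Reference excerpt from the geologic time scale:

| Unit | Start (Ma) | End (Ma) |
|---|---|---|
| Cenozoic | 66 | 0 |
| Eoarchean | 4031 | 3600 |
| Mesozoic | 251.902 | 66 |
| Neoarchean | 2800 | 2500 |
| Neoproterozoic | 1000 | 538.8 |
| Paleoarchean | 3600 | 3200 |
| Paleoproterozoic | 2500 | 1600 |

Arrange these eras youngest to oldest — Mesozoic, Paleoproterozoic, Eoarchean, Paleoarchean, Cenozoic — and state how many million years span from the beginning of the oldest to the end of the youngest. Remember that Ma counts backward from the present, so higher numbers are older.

Start ages (Ma): Eoarchean 4031, Paleoarchean 3600, Paleoproterozoic 2500, Mesozoic 251.902, Cenozoic 66.
Ordered youngest to oldest: Cenozoic, Mesozoic, Paleoproterozoic, Paleoarchean, Eoarchean.
Span = 4031 − 0 = 4031 Myr.

Cenozoic, Mesozoic, Paleoproterozoic, Paleoarchean, Eoarchean; total span 4031 Myr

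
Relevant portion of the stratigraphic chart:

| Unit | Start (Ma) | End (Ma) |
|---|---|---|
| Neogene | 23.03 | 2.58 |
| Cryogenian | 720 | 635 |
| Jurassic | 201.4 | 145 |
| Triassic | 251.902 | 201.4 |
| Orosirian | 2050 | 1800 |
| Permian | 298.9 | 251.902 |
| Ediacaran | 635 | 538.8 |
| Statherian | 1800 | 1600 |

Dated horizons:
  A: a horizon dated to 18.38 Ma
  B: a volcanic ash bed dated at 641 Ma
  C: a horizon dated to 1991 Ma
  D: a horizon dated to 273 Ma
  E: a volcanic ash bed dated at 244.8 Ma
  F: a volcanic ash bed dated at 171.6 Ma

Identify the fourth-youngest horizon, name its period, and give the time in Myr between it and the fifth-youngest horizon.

D, in the Permian; 368 million years to B

Smaller Ma means younger, so youngest first: A 18.38 < F 171.6 < E 244.8 < D 273 < B 641 < C 1991.
Counting 4 along gives D (273 Ma); the excerpt puts that inside the Permian, 298.9–251.902 Ma.
Next in line is B (641 Ma), and 641 − 273 = 368 Myr.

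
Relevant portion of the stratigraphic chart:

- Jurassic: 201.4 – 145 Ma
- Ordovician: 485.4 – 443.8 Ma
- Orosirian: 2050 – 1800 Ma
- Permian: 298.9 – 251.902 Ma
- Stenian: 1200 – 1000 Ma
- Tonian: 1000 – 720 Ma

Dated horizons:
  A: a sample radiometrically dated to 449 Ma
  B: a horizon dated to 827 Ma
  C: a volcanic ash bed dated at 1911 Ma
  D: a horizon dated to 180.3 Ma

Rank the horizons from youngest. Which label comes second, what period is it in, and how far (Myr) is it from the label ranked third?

Sorted youngest-first by Ma: D (180.3), A (449), B (827), C (1911).
The second youngest is A at 449 Ma, which lies in 485.4–443.8 Ma: the Ordovician.
The third youngest is B at 827 Ma; separation = |449 − 827| = 378 Myr.

A, in the Ordovician; 378 million years to B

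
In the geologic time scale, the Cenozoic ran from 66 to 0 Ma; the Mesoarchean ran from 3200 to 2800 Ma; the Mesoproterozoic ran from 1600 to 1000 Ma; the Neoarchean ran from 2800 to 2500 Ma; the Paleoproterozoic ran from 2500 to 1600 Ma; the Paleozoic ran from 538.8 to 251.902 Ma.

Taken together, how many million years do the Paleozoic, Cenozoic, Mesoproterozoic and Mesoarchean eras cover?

Duration is start − end for each: (538.8 − 251.902) + (66 − 0) + (1600 − 1000) + (3200 − 2800).
That is 286.898 + 66 + 600 + 400, which totals 1352.898 million years.

1352.898 million years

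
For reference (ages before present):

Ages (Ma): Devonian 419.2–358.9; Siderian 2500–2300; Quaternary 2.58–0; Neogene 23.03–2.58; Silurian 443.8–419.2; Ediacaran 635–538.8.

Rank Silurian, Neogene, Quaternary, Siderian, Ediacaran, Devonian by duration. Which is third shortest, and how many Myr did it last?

Durations: Silurian 24.6; Neogene 20.45; Quaternary 2.58; Siderian 200; Ediacaran 96.2; Devonian 60.3 Myr.
Sorted shortest-first: Quaternary (2.58), Neogene (20.45), Silurian (24.6), Devonian (60.3), Ediacaran (96.2), Siderian (200).
The third shortest is Silurian at 24.6 Myr.

Silurian, 24.6 million years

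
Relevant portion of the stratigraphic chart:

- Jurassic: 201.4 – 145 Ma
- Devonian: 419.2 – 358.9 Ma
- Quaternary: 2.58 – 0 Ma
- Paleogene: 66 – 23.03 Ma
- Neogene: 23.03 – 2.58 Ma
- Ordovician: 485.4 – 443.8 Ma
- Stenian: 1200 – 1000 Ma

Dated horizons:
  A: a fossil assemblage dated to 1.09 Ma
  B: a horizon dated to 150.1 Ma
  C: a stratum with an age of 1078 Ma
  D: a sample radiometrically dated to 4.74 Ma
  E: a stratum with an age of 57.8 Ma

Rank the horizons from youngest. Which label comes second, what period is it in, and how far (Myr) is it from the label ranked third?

Sorted youngest-first by Ma: A (1.09), D (4.74), E (57.8), B (150.1), C (1078).
The second youngest is D at 4.74 Ma, which lies in 23.03–2.58 Ma: the Neogene.
The third youngest is E at 57.8 Ma; separation = |4.74 − 57.8| = 53.06 Myr.

D, in the Neogene; 53.06 million years to E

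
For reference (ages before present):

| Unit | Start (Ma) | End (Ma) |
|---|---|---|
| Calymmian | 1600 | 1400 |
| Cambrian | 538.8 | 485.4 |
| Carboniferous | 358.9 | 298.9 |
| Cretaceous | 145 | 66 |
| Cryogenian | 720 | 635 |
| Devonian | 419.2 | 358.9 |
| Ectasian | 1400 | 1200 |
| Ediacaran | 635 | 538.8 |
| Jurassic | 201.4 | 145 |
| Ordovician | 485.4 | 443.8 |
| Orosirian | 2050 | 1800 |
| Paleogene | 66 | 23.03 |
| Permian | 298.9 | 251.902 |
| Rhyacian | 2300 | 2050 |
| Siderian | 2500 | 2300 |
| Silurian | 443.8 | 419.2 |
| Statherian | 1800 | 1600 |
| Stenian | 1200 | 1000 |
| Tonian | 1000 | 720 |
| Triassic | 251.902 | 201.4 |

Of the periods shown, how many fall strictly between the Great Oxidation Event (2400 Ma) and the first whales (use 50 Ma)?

18

2400 Ma sits inside the Siderian (2500–2300) and 50 Ma inside the Paleogene (66–23.03); neither of those is wholly between the two dates.
The listed periods lying completely between them are Rhyacian, Orosirian, Statherian, Calymmian, Ectasian, Stenian, Tonian, Cryogenian, Ediacaran, Cambrian, Ordovician, Silurian, Devonian, Carboniferous, Permian, Triassic, Jurassic, Cretaceous — 18 in all.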